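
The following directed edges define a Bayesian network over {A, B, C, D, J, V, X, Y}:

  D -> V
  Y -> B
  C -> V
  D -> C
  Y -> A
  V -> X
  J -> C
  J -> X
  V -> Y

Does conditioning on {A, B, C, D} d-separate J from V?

3 paths connect J and V; each must be blocked for d-separation to hold:
  1. J → X ← V — X:collider[blocks] ⇒ blocked
  2. J → C ← D → V — C:collider[open]; D:fork[blocks] ⇒ blocked
  3. J → C → V — C:chain[blocks] ⇒ blocked
Since every path is blocked, d-separation holds.

Yes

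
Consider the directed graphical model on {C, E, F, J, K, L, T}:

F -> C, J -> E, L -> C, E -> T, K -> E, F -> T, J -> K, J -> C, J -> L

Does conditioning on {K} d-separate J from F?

Yes

There are 4 undirected paths between J and F; checking each against the conditioning set {K}:
  1. J → K → E → T ← F — K:chain[blocks]; E:chain[open]; T:collider[blocks] ⇒ blocked
  2. J → E → T ← F — E:chain[open]; T:collider[blocks] ⇒ blocked
  3. J → C ← F — C:collider[blocks] ⇒ blocked
  4. J → L → C ← F — L:chain[open]; C:collider[blocks] ⇒ blocked
Every path is blocked, so J and F are d-separated given {K}.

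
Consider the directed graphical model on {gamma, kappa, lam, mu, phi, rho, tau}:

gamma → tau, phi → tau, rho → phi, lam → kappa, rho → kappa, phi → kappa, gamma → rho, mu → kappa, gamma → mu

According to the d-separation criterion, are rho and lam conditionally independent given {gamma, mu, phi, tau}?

Yes

We examine all 5 paths between rho and lam:
  1. rho → kappa ← lam — kappa:collider[blocks] ⇒ blocked
  2. rho → phi → kappa ← lam — phi:chain[blocks]; kappa:collider[blocks] ⇒ blocked
  3. rho → phi → tau ← gamma → mu → kappa ← lam — phi:chain[blocks]; tau:collider[open]; gamma:fork[blocks]; mu:chain[blocks]; kappa:collider[blocks] ⇒ blocked
  4. rho ← gamma → mu → kappa ← lam — gamma:fork[blocks]; mu:chain[blocks]; kappa:collider[blocks] ⇒ blocked
  5. rho ← gamma → tau ← phi → kappa ← lam — gamma:fork[blocks]; tau:collider[open]; phi:fork[blocks]; kappa:collider[blocks] ⇒ blocked
Since every path is blocked, d-separation holds.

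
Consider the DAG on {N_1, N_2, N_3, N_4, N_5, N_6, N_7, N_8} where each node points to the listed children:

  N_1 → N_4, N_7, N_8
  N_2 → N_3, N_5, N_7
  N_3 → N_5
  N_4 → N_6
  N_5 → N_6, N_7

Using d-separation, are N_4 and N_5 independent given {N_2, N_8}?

4 paths connect N_4 and N_5; each must be blocked for d-separation to hold:
Path 1: N_4 ← N_1 → N_7 ← N_2 → N_5
  N_7 is a collider here and neither N_7 nor any of its descendants is conditioned on, so the collider stays closed — the path is blocked at N_7.
Path 2: N_4 ← N_1 → N_7 ← N_2 → N_3 → N_5
  N_7 is a collider here and neither N_7 nor any of its descendants is conditioned on, so the collider stays closed — the path is blocked at N_7.
Path 3: N_4 ← N_1 → N_7 ← N_5
  N_7 is a collider here and neither N_7 nor any of its descendants is conditioned on, so the collider stays closed — the path is blocked at N_7.
Path 4: N_4 → N_6 ← N_5
  N_6 is a collider here and neither N_6 nor any of its descendants is conditioned on, so the collider stays closed — the path is blocked at N_6.
All paths are blocked; N_4 ⊥ N_5 | {N_2, N_8} holds.

Yes — N_4 and N_5 are d-separated given {N_2, N_8}.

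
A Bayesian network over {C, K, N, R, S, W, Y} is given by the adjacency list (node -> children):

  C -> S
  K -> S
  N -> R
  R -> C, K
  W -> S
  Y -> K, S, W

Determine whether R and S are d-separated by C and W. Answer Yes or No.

No

Enumerating the 4 paths from R to S and testing each for blocking by {C, W}:
Path 1: R → C → S
  C is a chain here and C is conditioned on, so the path is blocked at C.
Path 2: R → K ← Y → W → S
  K is a collider here and neither K nor any of its descendants is conditioned on, so the collider stays closed — the path is blocked at K.
Path 3: R → K ← Y → S
  K is a collider here and neither K nor any of its descendants is conditioned on, so the collider stays closed — the path is blocked at K.
Path 4: R → K → S
  K is a chain and K is not conditioned on — no node blocks this path, so it is active.
At least one path is unblocked, so d-separation fails.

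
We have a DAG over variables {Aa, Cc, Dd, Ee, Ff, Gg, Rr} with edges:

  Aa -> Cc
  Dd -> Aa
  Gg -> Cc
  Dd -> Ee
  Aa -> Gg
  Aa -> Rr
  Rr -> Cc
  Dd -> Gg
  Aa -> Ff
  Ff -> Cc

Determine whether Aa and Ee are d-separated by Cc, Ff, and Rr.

5 paths connect Aa and Ee; each must be blocked for d-separation to hold:
  1. Aa → Rr → Cc ← Gg ← Dd → Ee — Rr:chain[blocks]; Cc:collider[open]; Gg:chain[open]; Dd:fork[open] ⇒ blocked
  2. Aa → Cc ← Gg ← Dd → Ee — Cc:collider[open]; Gg:chain[open]; Dd:fork[open] ⇒ active
  3. Aa → Ff → Cc ← Gg ← Dd → Ee — Ff:chain[blocks]; Cc:collider[open]; Gg:chain[open]; Dd:fork[open] ⇒ blocked
  4. Aa → Gg ← Dd → Ee — Gg:collider[open]; Dd:fork[open] ⇒ active
  5. Aa ← Dd → Ee — Dd:fork[open] ⇒ active
Since the path Aa → Cc ← Gg ← Dd → Ee is active, Aa and Ee are not d-separated given {Cc, Ff, Rr}.

No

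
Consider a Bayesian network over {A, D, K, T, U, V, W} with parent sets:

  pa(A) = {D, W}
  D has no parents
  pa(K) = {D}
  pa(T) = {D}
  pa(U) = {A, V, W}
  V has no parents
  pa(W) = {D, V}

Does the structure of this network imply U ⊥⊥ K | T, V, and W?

6 paths connect U and K; each must be blocked for d-separation to hold:
Path 1: U ← A ← D → K
  A is a chain and A is not conditioned on; D is a fork and D is not conditioned on — no node blocks this path, so it is active.
Path 2: U ← A ← W ← D → K
  W is a chain here and W is conditioned on, so the path is blocked at W.
Path 3: U ← V → W ← D → K
  V is a fork here and V is conditioned on, so the path is blocked at V.
Path 4: U ← V → W → A ← D → K
  V is a fork here and V is conditioned on, so the path is blocked at V.
Path 5: U ← W ← D → K
  W is a chain here and W is conditioned on, so the path is blocked at W.
Path 6: U ← W → A ← D → K
  W is a fork here and W is conditioned on, so the path is blocked at W.
At least one path is unblocked, so d-separation fails.

No — U and K are not d-separated given {T, V, W}.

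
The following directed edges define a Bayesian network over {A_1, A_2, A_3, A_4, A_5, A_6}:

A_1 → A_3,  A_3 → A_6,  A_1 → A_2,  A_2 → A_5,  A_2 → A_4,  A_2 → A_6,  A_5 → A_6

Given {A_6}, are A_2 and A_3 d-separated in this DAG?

No — A_2 and A_3 are not d-separated given {A_6}.

3 paths connect A_2 and A_3; each must be blocked for d-separation to hold:
Path 1: A_2 → A_6 ← A_3
  A_6 is a collider and A_6 is conditioned on, which opens it — no node blocks this path, so it is active.
Path 2: A_2 → A_5 → A_6 ← A_3
  A_5 is a chain and A_5 is not conditioned on; A_6 is a collider and A_6 is conditioned on, which opens it — no node blocks this path, so it is active.
Path 3: A_2 ← A_1 → A_3
  A_1 is a fork and A_1 is not conditioned on — no node blocks this path, so it is active.
Because an active path exists, A_2 and A_3 are not d-separated.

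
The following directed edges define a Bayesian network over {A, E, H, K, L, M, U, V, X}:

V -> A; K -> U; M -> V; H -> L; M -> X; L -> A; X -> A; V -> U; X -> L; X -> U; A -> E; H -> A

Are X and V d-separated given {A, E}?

No — X and V are not d-separated given {A, E}.

Enumerating the 5 paths from X to V and testing each for blocking by {A, E}:
Path 1: X → A ← V
  A is a collider and A is conditioned on, which opens it — no node blocks this path, so it is active.
Path 2: X → L → A ← V
  L is a chain and L is not conditioned on; A is a collider and A is conditioned on, which opens it — no node blocks this path, so it is active.
Path 3: X → L ← H → A ← V
  L is a collider and its descendant A is conditioned on, which opens it; H is a fork and H is not conditioned on; A is a collider and A is conditioned on, which opens it — no node blocks this path, so it is active.
Path 4: X → U ← V
  U is a collider here and neither U nor any of its descendants is conditioned on, so the collider stays closed — the path is blocked at U.
Path 5: X ← M → V
  M is a fork and M is not conditioned on — no node blocks this path, so it is active.
At least one path is unblocked, so d-separation fails.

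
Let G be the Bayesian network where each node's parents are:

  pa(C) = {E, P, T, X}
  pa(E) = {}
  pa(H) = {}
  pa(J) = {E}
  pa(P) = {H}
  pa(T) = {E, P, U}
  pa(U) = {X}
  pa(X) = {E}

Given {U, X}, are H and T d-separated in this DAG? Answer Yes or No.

Enumerating the 6 paths from H to T and testing each for blocking by {U, X}:
Path 1: H → P → T
  P is a chain and P is not conditioned on — no node blocks this path, so it is active.
Path 2: H → P → C ← T
  C is a collider here and neither C nor any of its descendants is conditioned on, so the collider stays closed — the path is blocked at C.
Path 3: H → P → C ← X ← E → T
  C is a collider here and neither C nor any of its descendants is conditioned on, so the collider stays closed — the path is blocked at C.
Path 4: H → P → C ← X → U → T
  C is a collider here and neither C nor any of its descendants is conditioned on, so the collider stays closed — the path is blocked at C.
Path 5: H → P → C ← E → T
  C is a collider here and neither C nor any of its descendants is conditioned on, so the collider stays closed — the path is blocked at C.
Path 6: H → P → C ← E → X → U → T
  C is a collider here and neither C nor any of its descendants is conditioned on, so the collider stays closed — the path is blocked at C.
Because an active path exists, H and T are not d-separated.

No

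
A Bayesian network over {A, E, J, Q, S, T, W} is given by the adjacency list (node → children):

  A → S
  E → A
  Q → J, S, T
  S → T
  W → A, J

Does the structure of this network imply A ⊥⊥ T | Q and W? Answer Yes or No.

No

4 paths connect A and T; each must be blocked for d-separation to hold:
Path 1: A → S → T
  S is a chain and S is not conditioned on — no node blocks this path, so it is active.
Path 2: A → S ← Q → T
  S is a collider here and neither S nor any of its descendants is conditioned on, so the collider stays closed — the path is blocked at S.
Path 3: A ← W → J ← Q → T
  W is a fork here and W is conditioned on, so the path is blocked at W.
Path 4: A ← W → J ← Q → S → T
  W is a fork here and W is conditioned on, so the path is blocked at W.
At least one path is unblocked, so d-separation fails.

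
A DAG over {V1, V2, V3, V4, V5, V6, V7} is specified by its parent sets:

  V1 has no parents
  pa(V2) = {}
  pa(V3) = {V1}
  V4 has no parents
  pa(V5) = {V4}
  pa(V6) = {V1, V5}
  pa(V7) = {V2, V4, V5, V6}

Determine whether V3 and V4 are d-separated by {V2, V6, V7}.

4 paths connect V3 and V4; each must be blocked for d-separation to hold:
Path 1: V3 ← V1 → V6 ← V5 → V7 ← V4
  V1 is a fork and V1 is not conditioned on; V6 is a collider and V6 is conditioned on, which opens it; V5 is a fork and V5 is not conditioned on; V7 is a collider and V7 is conditioned on, which opens it — no node blocks this path, so it is active.
Path 2: V3 ← V1 → V6 ← V5 ← V4
  V1 is a fork and V1 is not conditioned on; V6 is a collider and V6 is conditioned on, which opens it; V5 is a chain and V5 is not conditioned on — no node blocks this path, so it is active.
Path 3: V3 ← V1 → V6 → V7 ← V5 ← V4
  V6 is a chain here and V6 is conditioned on, so the path is blocked at V6.
Path 4: V3 ← V1 → V6 → V7 ← V4
  V6 is a chain here and V6 is conditioned on, so the path is blocked at V6.
Since the path V3 ← V1 → V6 ← V5 → V7 ← V4 is active, V3 and V4 are not d-separated given {V2, V6, V7}.

No — V3 and V4 are not d-separated given {V2, V6, V7}.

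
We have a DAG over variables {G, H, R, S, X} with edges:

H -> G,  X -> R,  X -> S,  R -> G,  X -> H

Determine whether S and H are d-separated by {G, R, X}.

There are 2 undirected paths between S and H; checking each against the conditioning set {G, R, X}:
  1. S ← X → R → G ← H — X:fork[blocks]; R:chain[blocks]; G:collider[open] ⇒ blocked
  2. S ← X → H — X:fork[blocks] ⇒ blocked
Since every path is blocked, d-separation holds.

Yes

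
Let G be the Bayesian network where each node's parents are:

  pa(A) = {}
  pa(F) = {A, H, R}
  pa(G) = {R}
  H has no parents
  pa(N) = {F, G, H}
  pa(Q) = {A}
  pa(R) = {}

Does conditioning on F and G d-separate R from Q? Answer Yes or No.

Enumerating the 3 paths from R to Q and testing each for blocking by {F, G}:
Path 1: R → F ← A → Q
  F is a collider and F is conditioned on, which opens it; A is a fork and A is not conditioned on — no node blocks this path, so it is active.
Path 2: R → G → N ← F ← A → Q
  G is a chain here and G is conditioned on, so the path is blocked at G.
Path 3: R → G → N ← H → F ← A → Q
  G is a chain here and G is conditioned on, so the path is blocked at G.
At least one path is unblocked, so d-separation fails.

No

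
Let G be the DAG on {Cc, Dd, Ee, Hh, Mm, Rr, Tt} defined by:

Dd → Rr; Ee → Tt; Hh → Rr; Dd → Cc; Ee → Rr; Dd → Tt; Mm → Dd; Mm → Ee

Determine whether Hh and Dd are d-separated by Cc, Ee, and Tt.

There are 3 undirected paths between Hh and Dd; checking each against the conditioning set {Cc, Ee, Tt}:
Path 1: Hh → Rr ← Ee ← Mm → Dd
  Rr is a collider here and neither Rr nor any of its descendants is conditioned on, so the collider stays closed — the path is blocked at Rr.
Path 2: Hh → Rr ← Ee → Tt ← Dd
  Rr is a collider here and neither Rr nor any of its descendants is conditioned on, so the collider stays closed — the path is blocked at Rr.
Path 3: Hh → Rr ← Dd
  Rr is a collider here and neither Rr nor any of its descendants is conditioned on, so the collider stays closed — the path is blocked at Rr.
Every path is blocked, so Hh and Dd are d-separated given {Cc, Ee, Tt}.

Yes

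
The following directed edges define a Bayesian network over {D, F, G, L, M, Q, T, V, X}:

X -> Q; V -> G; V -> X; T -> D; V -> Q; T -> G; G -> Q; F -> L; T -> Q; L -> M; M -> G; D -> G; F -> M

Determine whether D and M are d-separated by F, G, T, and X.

No — D and M are not d-separated given {F, G, T, X}.

There are 5 undirected paths between D and M; checking each against the conditioning set {F, G, T, X}:
Path 1: D → G ← M
  G is a collider and G is conditioned on, which opens it — no node blocks this path, so it is active.
Path 2: D ← T → G ← M
  T is a fork here and T is conditioned on, so the path is blocked at T.
Path 3: D ← T → Q ← G ← M
  T is a fork here and T is conditioned on, so the path is blocked at T.
Path 4: D ← T → Q ← V → G ← M
  T is a fork here and T is conditioned on, so the path is blocked at T.
Path 5: D ← T → Q ← X ← V → G ← M
  T is a fork here and T is conditioned on, so the path is blocked at T.
Because an active path exists, D and M are not d-separated.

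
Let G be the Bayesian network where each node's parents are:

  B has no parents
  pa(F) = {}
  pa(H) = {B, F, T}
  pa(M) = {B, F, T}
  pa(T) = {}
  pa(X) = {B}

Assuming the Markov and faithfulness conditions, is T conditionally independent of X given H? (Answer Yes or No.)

Enumerating the 4 paths from T to X and testing each for blocking by {H}:
Path 1: T → M ← F → H ← B → X
  M is a collider here and neither M nor any of its descendants is conditioned on, so the collider stays closed — the path is blocked at M.
Path 2: T → M ← B → X
  M is a collider here and neither M nor any of its descendants is conditioned on, so the collider stays closed — the path is blocked at M.
Path 3: T → H ← F → M ← B → X
  M is a collider here and neither M nor any of its descendants is conditioned on, so the collider stays closed — the path is blocked at M.
Path 4: T → H ← B → X
  H is a collider and H is conditioned on, which opens it; B is a fork and B is not conditioned on — no node blocks this path, so it is active.
Since the path T → H ← B → X is active, T and X are not d-separated given {H}.

No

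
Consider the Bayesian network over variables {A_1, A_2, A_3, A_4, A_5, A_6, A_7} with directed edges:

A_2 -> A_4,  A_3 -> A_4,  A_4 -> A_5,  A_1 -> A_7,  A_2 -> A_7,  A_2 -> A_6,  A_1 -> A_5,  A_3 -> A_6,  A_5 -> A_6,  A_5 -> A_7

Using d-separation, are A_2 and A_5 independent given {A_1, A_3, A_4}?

6 paths connect A_2 and A_5; each must be blocked for d-separation to hold:
  1. A_2 → A_6 ← A_5 — A_6:collider[blocks] ⇒ blocked
  2. A_2 → A_6 ← A_3 → A_4 → A_5 — A_6:collider[blocks]; A_3:fork[blocks]; A_4:chain[blocks] ⇒ blocked
  3. A_2 → A_4 → A_5 — A_4:chain[blocks] ⇒ blocked
  4. A_2 → A_4 ← A_3 → A_6 ← A_5 — A_4:collider[open]; A_3:fork[blocks]; A_6:collider[blocks] ⇒ blocked
  5. A_2 → A_7 ← A_5 — A_7:collider[blocks] ⇒ blocked
  6. A_2 → A_7 ← A_1 → A_5 — A_7:collider[blocks]; A_1:fork[blocks] ⇒ blocked
Every path is blocked, so A_2 and A_5 are d-separated given {A_1, A_3, A_4}.

Yes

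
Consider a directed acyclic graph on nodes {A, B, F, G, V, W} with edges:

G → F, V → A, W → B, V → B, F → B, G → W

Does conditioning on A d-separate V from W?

Yes

We examine all 2 paths between V and W:
Path 1: V → B ← F ← G → W
  B is a collider here and neither B nor any of its descendants is conditioned on, so the collider stays closed — the path is blocked at B.
Path 2: V → B ← W
  B is a collider here and neither B nor any of its descendants is conditioned on, so the collider stays closed — the path is blocked at B.
Since every path is blocked, d-separation holds.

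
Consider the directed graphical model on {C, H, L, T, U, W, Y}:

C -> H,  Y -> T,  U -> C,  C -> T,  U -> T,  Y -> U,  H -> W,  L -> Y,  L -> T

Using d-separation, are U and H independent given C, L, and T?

Yes

Enumerating the 4 paths from U to H and testing each for blocking by {C, L, T}:
Path 1: U → C → H
  C is a chain here and C is conditioned on, so the path is blocked at C.
Path 2: U ← Y ← L → T ← C → H
  L is a fork here and L is conditioned on, so the path is blocked at L.
Path 3: U ← Y → T ← C → H
  C is a fork here and C is conditioned on, so the path is blocked at C.
Path 4: U → T ← C → H
  C is a fork here and C is conditioned on, so the path is blocked at C.
Every path is blocked, so U and H are d-separated given {C, L, T}.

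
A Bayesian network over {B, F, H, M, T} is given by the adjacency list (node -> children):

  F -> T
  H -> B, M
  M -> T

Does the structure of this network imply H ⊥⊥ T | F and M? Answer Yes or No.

There is one path between H and T:
Path 1: H → M → T
  M is a chain here and M is conditioned on, so the path is blocked at M.
Every path is blocked, so H and T are d-separated given {F, M}.

Yes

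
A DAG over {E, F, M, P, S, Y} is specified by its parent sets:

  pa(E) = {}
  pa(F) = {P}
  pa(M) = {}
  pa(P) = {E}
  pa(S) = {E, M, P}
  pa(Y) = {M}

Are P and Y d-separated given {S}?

We examine all 2 paths between P and Y:
Path 1: P ← E → S ← M → Y
  E is a fork and E is not conditioned on; S is a collider and S is conditioned on, which opens it; M is a fork and M is not conditioned on — no node blocks this path, so it is active.
Path 2: P → S ← M → Y
  S is a collider and S is conditioned on, which opens it; M is a fork and M is not conditioned on — no node blocks this path, so it is active.
Because an active path exists, P and Y are not d-separated.

No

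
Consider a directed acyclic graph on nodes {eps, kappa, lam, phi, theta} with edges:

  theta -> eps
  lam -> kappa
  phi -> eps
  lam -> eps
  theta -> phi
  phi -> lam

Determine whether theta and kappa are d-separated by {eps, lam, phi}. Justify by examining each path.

We examine all 4 paths between theta and kappa:
Path 1: theta → phi → lam → kappa
  phi is a chain here and phi is conditioned on, so the path is blocked at phi.
Path 2: theta → phi → eps ← lam → kappa
  phi is a chain here and phi is conditioned on, so the path is blocked at phi.
Path 3: theta → eps ← lam → kappa
  lam is a fork here and lam is conditioned on, so the path is blocked at lam.
Path 4: theta → eps ← phi → lam → kappa
  phi is a fork here and phi is conditioned on, so the path is blocked at phi.
All paths are blocked; theta ⊥ kappa | {eps, lam, phi} holds.

Yes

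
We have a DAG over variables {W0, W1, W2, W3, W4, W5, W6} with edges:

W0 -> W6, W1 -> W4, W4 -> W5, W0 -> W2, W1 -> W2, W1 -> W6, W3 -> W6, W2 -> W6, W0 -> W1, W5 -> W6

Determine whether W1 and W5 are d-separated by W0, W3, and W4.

6 paths connect W1 and W5; each must be blocked for d-separation to hold:
Path 1: W1 ← W0 → W2 → W6 ← W5
  W0 is a fork here and W0 is conditioned on, so the path is blocked at W0.
Path 2: W1 ← W0 → W6 ← W5
  W0 is a fork here and W0 is conditioned on, so the path is blocked at W0.
Path 3: W1 → W4 → W5
  W4 is a chain here and W4 is conditioned on, so the path is blocked at W4.
Path 4: W1 → W2 ← W0 → W6 ← W5
  W2 is a collider here and neither W2 nor any of its descendants is conditioned on, so the collider stays closed — the path is blocked at W2.
Path 5: W1 → W2 → W6 ← W5
  W6 is a collider here and neither W6 nor any of its descendants is conditioned on, so the collider stays closed — the path is blocked at W6.
Path 6: W1 → W6 ← W5
  W6 is a collider here and neither W6 nor any of its descendants is conditioned on, so the collider stays closed — the path is blocked at W6.
Since every path is blocked, d-separation holds.

Yes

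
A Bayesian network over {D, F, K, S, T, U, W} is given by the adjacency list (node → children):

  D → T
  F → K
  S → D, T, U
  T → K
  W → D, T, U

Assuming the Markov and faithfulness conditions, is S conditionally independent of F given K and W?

No

Enumerating the 5 paths from S to F and testing each for blocking by {K, W}:
Path 1: S → T → K ← F
  T is a chain and T is not conditioned on; K is a collider and K is conditioned on, which opens it — no node blocks this path, so it is active.
Path 2: S → U ← W → T → K ← F
  U is a collider here and neither U nor any of its descendants is conditioned on, so the collider stays closed — the path is blocked at U.
Path 3: S → U ← W → D → T → K ← F
  U is a collider here and neither U nor any of its descendants is conditioned on, so the collider stays closed — the path is blocked at U.
Path 4: S → D → T → K ← F
  D is a chain and D is not conditioned on; T is a chain and T is not conditioned on; K is a collider and K is conditioned on, which opens it — no node blocks this path, so it is active.
Path 5: S → D ← W → T → K ← F
  W is a fork here and W is conditioned on, so the path is blocked at W.
Because an active path exists, S and F are not d-separated.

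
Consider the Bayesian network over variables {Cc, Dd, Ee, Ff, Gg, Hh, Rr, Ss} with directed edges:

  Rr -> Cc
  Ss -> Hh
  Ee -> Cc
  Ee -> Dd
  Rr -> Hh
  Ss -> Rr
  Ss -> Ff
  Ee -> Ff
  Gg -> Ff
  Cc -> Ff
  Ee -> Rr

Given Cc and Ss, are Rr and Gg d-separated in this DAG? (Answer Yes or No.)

Yes — Rr and Gg are d-separated given {Cc, Ss}.

We examine all 6 paths between Rr and Gg:
Path 1: Rr ← Ss → Ff ← Gg
  Ss is a fork here and Ss is conditioned on, so the path is blocked at Ss.
Path 2: Rr → Hh ← Ss → Ff ← Gg
  Hh is a collider here and neither Hh nor any of its descendants is conditioned on, so the collider stays closed — the path is blocked at Hh.
Path 3: Rr ← Ee → Ff ← Gg
  Ff is a collider here and neither Ff nor any of its descendants is conditioned on, so the collider stays closed — the path is blocked at Ff.
Path 4: Rr ← Ee → Cc → Ff ← Gg
  Cc is a chain here and Cc is conditioned on, so the path is blocked at Cc.
Path 5: Rr → Cc → Ff ← Gg
  Cc is a chain here and Cc is conditioned on, so the path is blocked at Cc.
Path 6: Rr → Cc ← Ee → Ff ← Gg
  Ff is a collider here and neither Ff nor any of its descendants is conditioned on, so the collider stays closed — the path is blocked at Ff.
Every path is blocked, so Rr and Gg are d-separated given {Cc, Ss}.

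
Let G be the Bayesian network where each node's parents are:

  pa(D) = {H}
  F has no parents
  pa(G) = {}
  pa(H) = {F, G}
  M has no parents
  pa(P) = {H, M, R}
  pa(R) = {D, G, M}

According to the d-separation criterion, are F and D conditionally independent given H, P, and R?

No

4 paths connect F and D; each must be blocked for d-separation to hold:
Path 1: F → H ← G → R ← D
  H is a collider and H is conditioned on, which opens it; G is a fork and G is not conditioned on; R is a collider and R is conditioned on, which opens it — no node blocks this path, so it is active.
Path 2: F → H → D
  H is a chain here and H is conditioned on, so the path is blocked at H.
Path 3: F → H → P ← M → R ← D
  H is a chain here and H is conditioned on, so the path is blocked at H.
Path 4: F → H → P ← R ← D
  H is a chain here and H is conditioned on, so the path is blocked at H.
Because an active path exists, F and D are not d-separated.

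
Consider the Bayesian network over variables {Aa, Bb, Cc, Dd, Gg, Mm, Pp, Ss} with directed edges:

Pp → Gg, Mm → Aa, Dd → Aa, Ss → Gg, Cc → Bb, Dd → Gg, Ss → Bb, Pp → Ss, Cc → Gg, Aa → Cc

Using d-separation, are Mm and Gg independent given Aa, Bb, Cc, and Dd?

There are 4 undirected paths between Mm and Gg; checking each against the conditioning set {Aa, Bb, Cc, Dd}:
Path 1: Mm → Aa → Cc → Bb ← Ss → Gg
  Aa is a chain here and Aa is conditioned on, so the path is blocked at Aa.
Path 2: Mm → Aa → Cc → Bb ← Ss ← Pp → Gg
  Aa is a chain here and Aa is conditioned on, so the path is blocked at Aa.
Path 3: Mm → Aa → Cc → Gg
  Aa is a chain here and Aa is conditioned on, so the path is blocked at Aa.
Path 4: Mm → Aa ← Dd → Gg
  Dd is a fork here and Dd is conditioned on, so the path is blocked at Dd.
Since every path is blocked, d-separation holds.

Yes — Mm and Gg are d-separated given {Aa, Bb, Cc, Dd}.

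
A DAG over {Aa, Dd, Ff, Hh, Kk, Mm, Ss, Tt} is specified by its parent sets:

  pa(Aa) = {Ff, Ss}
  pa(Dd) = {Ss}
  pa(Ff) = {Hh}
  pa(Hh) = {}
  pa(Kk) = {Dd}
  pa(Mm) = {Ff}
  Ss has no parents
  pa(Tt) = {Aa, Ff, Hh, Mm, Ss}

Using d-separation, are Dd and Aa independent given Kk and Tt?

There are 5 undirected paths between Dd and Aa; checking each against the conditioning set {Kk, Tt}:
Path 1: Dd ← Ss → Aa
  Ss is a fork and Ss is not conditioned on — no node blocks this path, so it is active.
Path 2: Dd ← Ss → Tt ← Ff → Aa
  Ss is a fork and Ss is not conditioned on; Tt is a collider and Tt is conditioned on, which opens it; Ff is a fork and Ff is not conditioned on — no node blocks this path, so it is active.
Path 3: Dd ← Ss → Tt ← Mm ← Ff → Aa
  Ss is a fork and Ss is not conditioned on; Tt is a collider and Tt is conditioned on, which opens it; Mm is a chain and Mm is not conditioned on; Ff is a fork and Ff is not conditioned on — no node blocks this path, so it is active.
Path 4: Dd ← Ss → Tt ← Hh → Ff → Aa
  Ss is a fork and Ss is not conditioned on; Tt is a collider and Tt is conditioned on, which opens it; Hh is a fork and Hh is not conditioned on; Ff is a chain and Ff is not conditioned on — no node blocks this path, so it is active.
Path 5: Dd ← Ss → Tt ← Aa
  Ss is a fork and Ss is not conditioned on; Tt is a collider and Tt is conditioned on, which opens it — no node blocks this path, so it is active.
Since the path Dd ← Ss → Aa is active, Dd and Aa are not d-separated given {Kk, Tt}.

No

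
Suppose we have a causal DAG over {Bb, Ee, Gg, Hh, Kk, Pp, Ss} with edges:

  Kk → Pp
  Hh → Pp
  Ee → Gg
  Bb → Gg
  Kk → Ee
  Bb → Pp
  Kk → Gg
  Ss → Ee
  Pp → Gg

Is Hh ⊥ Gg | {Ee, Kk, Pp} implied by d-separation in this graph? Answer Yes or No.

Enumerating the 4 paths from Hh to Gg and testing each for blocking by {Ee, Kk, Pp}:
Path 1: Hh → Pp ← Kk → Gg
  Kk is a fork here and Kk is conditioned on, so the path is blocked at Kk.
Path 2: Hh → Pp ← Kk → Ee → Gg
  Kk is a fork here and Kk is conditioned on, so the path is blocked at Kk.
Path 3: Hh → Pp ← Bb → Gg
  Pp is a collider and Pp is conditioned on, which opens it; Bb is a fork and Bb is not conditioned on — no node blocks this path, so it is active.
Path 4: Hh → Pp → Gg
  Pp is a chain here and Pp is conditioned on, so the path is blocked at Pp.
At least one path is unblocked, so d-separation fails.

No — Hh and Gg are not d-separated given {Ee, Kk, Pp}.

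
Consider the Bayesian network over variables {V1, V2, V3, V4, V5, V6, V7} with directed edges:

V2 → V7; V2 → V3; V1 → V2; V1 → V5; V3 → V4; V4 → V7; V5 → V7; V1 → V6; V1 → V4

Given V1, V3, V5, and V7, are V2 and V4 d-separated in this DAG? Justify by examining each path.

No — V2 and V4 are not d-separated given {V1, V3, V5, V7}.

There are 5 undirected paths between V2 and V4; checking each against the conditioning set {V1, V3, V5, V7}:
Path 1: V2 ← V1 → V5 → V7 ← V4
  V1 is a fork here and V1 is conditioned on, so the path is blocked at V1.
Path 2: V2 ← V1 → V4
  V1 is a fork here and V1 is conditioned on, so the path is blocked at V1.
Path 3: V2 → V7 ← V5 ← V1 → V4
  V5 is a chain here and V5 is conditioned on, so the path is blocked at V5.
Path 4: V2 → V7 ← V4
  V7 is a collider and V7 is conditioned on, which opens it — no node blocks this path, so it is active.
Path 5: V2 → V3 → V4
  V3 is a chain here and V3 is conditioned on, so the path is blocked at V3.
Because an active path exists, V2 and V4 are not d-separated.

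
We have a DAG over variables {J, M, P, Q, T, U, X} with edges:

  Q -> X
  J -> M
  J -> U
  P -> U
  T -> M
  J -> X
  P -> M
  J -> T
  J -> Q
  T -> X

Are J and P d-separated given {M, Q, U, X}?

No

5 paths connect J and P; each must be blocked for d-separation to hold:
  1. J → U ← P — U:collider[open] ⇒ active
  2. J → T → M ← P — T:chain[open]; M:collider[open] ⇒ active
  3. J → Q → X ← T → M ← P — Q:chain[blocks]; X:collider[open]; T:fork[open]; M:collider[open] ⇒ blocked
  4. J → M ← P — M:collider[open] ⇒ active
  5. J → X ← T → M ← P — X:collider[open]; T:fork[open]; M:collider[open] ⇒ active
Because an active path exists, J and P are not d-separated.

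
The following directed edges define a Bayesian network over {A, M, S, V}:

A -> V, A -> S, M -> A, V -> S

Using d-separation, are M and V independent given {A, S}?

Yes

There are 2 undirected paths between M and V; checking each against the conditioning set {A, S}:
  1. M → A → S ← V — A:chain[blocks]; S:collider[open] ⇒ blocked
  2. M → A → V — A:chain[blocks] ⇒ blocked
All paths are blocked; M ⊥ V | {A, S} holds.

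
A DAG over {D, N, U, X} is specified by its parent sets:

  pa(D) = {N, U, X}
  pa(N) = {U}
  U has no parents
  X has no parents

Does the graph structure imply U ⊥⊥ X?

2 paths connect U and X; each must be blocked for d-separation to hold:
  1. U → D ← X — D:collider[blocks] ⇒ blocked
  2. U → N → D ← X — N:chain[open]; D:collider[blocks] ⇒ blocked
Every path is blocked, so U and X are d-separated given ∅.

Yes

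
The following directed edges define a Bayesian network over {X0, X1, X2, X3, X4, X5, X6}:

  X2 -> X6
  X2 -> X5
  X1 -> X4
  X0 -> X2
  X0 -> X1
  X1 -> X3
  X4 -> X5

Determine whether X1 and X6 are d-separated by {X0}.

Enumerating the 2 paths from X1 to X6 and testing each for blocking by {X0}:
Path 1: X1 → X4 → X5 ← X2 → X6
  X5 is a collider here and neither X5 nor any of its descendants is conditioned on, so the collider stays closed — the path is blocked at X5.
Path 2: X1 ← X0 → X2 → X6
  X0 is a fork here and X0 is conditioned on, so the path is blocked at X0.
Since every path is blocked, d-separation holds.

Yes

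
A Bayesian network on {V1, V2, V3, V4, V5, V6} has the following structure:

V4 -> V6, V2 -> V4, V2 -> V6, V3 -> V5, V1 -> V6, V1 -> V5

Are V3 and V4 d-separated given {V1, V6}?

Yes

There are 2 undirected paths between V3 and V4; checking each against the conditioning set {V1, V6}:
  1. V3 → V5 ← V1 → V6 ← V2 → V4 — V5:collider[blocks]; V1:fork[blocks]; V6:collider[open]; V2:fork[open] ⇒ blocked
  2. V3 → V5 ← V1 → V6 ← V4 — V5:collider[blocks]; V1:fork[blocks]; V6:collider[open] ⇒ blocked
Every path is blocked, so V3 and V4 are d-separated given {V1, V6}.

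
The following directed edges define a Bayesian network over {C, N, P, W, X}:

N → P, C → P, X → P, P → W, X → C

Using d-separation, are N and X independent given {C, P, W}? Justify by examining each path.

No

There are 2 undirected paths between N and X; checking each against the conditioning set {C, P, W}:
  1. N → P ← X — P:collider[open] ⇒ active
  2. N → P ← C ← X — P:collider[open]; C:chain[blocks] ⇒ blocked
Since the path N → P ← X is active, N and X are not d-separated given {C, P, W}.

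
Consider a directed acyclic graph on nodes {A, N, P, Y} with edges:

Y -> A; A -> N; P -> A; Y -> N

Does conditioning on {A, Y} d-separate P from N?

2 paths connect P and N; each must be blocked for d-separation to hold:
Path 1: P → A ← Y → N
  Y is a fork here and Y is conditioned on, so the path is blocked at Y.
Path 2: P → A → N
  A is a chain here and A is conditioned on, so the path is blocked at A.
Since every path is blocked, d-separation holds.

Yes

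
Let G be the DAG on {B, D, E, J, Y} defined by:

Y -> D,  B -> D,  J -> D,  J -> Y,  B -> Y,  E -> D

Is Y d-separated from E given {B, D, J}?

We examine all 3 paths between Y and E:
Path 1: Y ← J → D ← E
  J is a fork here and J is conditioned on, so the path is blocked at J.
Path 2: Y ← B → D ← E
  B is a fork here and B is conditioned on, so the path is blocked at B.
Path 3: Y → D ← E
  D is a collider and D is conditioned on, which opens it — no node blocks this path, so it is active.
At least one path is unblocked, so d-separation fails.

No — Y and E are not d-separated given {B, D, J}.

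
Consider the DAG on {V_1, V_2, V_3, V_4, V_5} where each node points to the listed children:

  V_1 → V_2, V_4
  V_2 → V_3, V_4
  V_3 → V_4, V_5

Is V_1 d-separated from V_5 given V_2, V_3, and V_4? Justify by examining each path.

Enumerating the 4 paths from V_1 to V_5 and testing each for blocking by {V_2, V_3, V_4}:
Path 1: V_1 → V_4 ← V_3 → V_5
  V_3 is a fork here and V_3 is conditioned on, so the path is blocked at V_3.
Path 2: V_1 → V_4 ← V_2 → V_3 → V_5
  V_2 is a fork here and V_2 is conditioned on, so the path is blocked at V_2.
Path 3: V_1 → V_2 → V_3 → V_5
  V_2 is a chain here and V_2 is conditioned on, so the path is blocked at V_2.
Path 4: V_1 → V_2 → V_4 ← V_3 → V_5
  V_2 is a chain here and V_2 is conditioned on, so the path is blocked at V_2.
Since every path is blocked, d-separation holds.

Yes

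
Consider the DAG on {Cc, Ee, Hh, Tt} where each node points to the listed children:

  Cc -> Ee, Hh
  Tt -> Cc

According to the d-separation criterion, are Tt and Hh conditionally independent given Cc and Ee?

There is one path between Tt and Hh:
Path 1: Tt → Cc → Hh
  Cc is a chain here and Cc is conditioned on, so the path is blocked at Cc.
Every path is blocked, so Tt and Hh are d-separated given {Cc, Ee}.

Yes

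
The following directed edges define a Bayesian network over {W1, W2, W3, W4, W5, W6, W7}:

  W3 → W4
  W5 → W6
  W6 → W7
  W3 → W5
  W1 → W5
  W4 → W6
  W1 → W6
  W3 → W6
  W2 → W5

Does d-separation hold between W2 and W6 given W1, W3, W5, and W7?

Yes

Enumerating the 4 paths from W2 to W6 and testing each for blocking by {W1, W3, W5, W7}:
Path 1: W2 → W5 → W6
  W5 is a chain here and W5 is conditioned on, so the path is blocked at W5.
Path 2: W2 → W5 ← W1 → W6
  W1 is a fork here and W1 is conditioned on, so the path is blocked at W1.
Path 3: W2 → W5 ← W3 → W4 → W6
  W3 is a fork here and W3 is conditioned on, so the path is blocked at W3.
Path 4: W2 → W5 ← W3 → W6
  W3 is a fork here and W3 is conditioned on, so the path is blocked at W3.
Every path is blocked, so W2 and W6 are d-separated given {W1, W3, W5, W7}.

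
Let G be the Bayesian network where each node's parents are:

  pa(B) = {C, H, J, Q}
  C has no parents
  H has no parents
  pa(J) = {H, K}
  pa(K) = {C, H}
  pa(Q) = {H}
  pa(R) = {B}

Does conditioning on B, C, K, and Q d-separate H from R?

Yes — H and R are d-separated given {B, C, K, Q}.

We examine all 6 paths between H and R:
Path 1: H → J → B → R
  B is a chain here and B is conditioned on, so the path is blocked at B.
Path 2: H → J ← K ← C → B → R
  K is a chain here and K is conditioned on, so the path is blocked at K.
Path 3: H → Q → B → R
  Q is a chain here and Q is conditioned on, so the path is blocked at Q.
Path 4: H → B → R
  B is a chain here and B is conditioned on, so the path is blocked at B.
Path 5: H → K → J → B → R
  K is a chain here and K is conditioned on, so the path is blocked at K.
Path 6: H → K ← C → B → R
  C is a fork here and C is conditioned on, so the path is blocked at C.
All paths are blocked; H ⊥ R | {B, C, K, Q} holds.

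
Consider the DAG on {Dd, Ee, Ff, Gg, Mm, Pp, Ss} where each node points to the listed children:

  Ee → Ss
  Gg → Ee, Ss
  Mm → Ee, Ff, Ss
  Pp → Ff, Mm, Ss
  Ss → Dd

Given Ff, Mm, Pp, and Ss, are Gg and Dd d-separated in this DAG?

5 paths connect Gg and Dd; each must be blocked for d-separation to hold:
  1. Gg → Ss → Dd — Ss:chain[blocks] ⇒ blocked
  2. Gg → Ee → Ss → Dd — Ee:chain[open]; Ss:chain[blocks] ⇒ blocked
  3. Gg → Ee ← Mm → Ss → Dd — Ee:collider[open]; Mm:fork[blocks]; Ss:chain[blocks] ⇒ blocked
  4. Gg → Ee ← Mm ← Pp → Ss → Dd — Ee:collider[open]; Mm:chain[blocks]; Pp:fork[blocks]; Ss:chain[blocks] ⇒ blocked
  5. Gg → Ee ← Mm → Ff ← Pp → Ss → Dd — Ee:collider[open]; Mm:fork[blocks]; Ff:collider[open]; Pp:fork[blocks]; Ss:chain[blocks] ⇒ blocked
Every path is blocked, so Gg and Dd are d-separated given {Ff, Mm, Pp, Ss}.

Yes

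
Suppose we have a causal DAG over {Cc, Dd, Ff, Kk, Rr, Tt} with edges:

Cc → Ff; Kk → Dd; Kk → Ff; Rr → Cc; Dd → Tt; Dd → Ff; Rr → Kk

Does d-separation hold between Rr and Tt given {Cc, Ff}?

No

There are 4 undirected paths between Rr and Tt; checking each against the conditioning set {Cc, Ff}:
Path 1: Rr → Cc → Ff ← Dd → Tt
  Cc is a chain here and Cc is conditioned on, so the path is blocked at Cc.
Path 2: Rr → Cc → Ff ← Kk → Dd → Tt
  Cc is a chain here and Cc is conditioned on, so the path is blocked at Cc.
Path 3: Rr → Kk → Ff ← Dd → Tt
  Kk is a chain and Kk is not conditioned on; Ff is a collider and Ff is conditioned on, which opens it; Dd is a fork and Dd is not conditioned on — no node blocks this path, so it is active.
Path 4: Rr → Kk → Dd → Tt
  Kk is a chain and Kk is not conditioned on; Dd is a chain and Dd is not conditioned on — no node blocks this path, so it is active.
Since the path Rr → Kk → Ff ← Dd → Tt is active, Rr and Tt are not d-separated given {Cc, Ff}.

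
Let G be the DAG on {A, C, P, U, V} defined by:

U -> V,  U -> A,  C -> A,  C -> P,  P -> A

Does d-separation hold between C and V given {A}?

We examine all 2 paths between C and V:
  1. C → P → A ← U → V — P:chain[open]; A:collider[open]; U:fork[open] ⇒ active
  2. C → A ← U → V — A:collider[open]; U:fork[open] ⇒ active
Since the path C → P → A ← U → V is active, C and V are not d-separated given {A}.

No — C and V are not d-separated given {A}.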